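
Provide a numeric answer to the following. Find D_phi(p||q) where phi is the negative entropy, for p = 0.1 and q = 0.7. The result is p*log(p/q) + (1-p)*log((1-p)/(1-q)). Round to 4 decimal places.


Bregman divergence with negative entropy generator:
D = p*log(p/q) + (1-p)*log((1-p)/(1-q)).
p = 0.1, q = 0.7.
p*log(p/q) = 0.1*log(0.1/0.7) = -0.194591.
(1-p)*log((1-p)/(1-q)) = 0.9*log(0.9/0.3) = 0.988751.
D = -0.194591 + 0.988751 = 0.7942

0.7942


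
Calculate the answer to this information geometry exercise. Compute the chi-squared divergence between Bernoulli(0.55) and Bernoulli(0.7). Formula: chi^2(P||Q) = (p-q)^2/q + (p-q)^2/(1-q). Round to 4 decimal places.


Chi-squared divergence between Bernoulli distributions:
chi^2 = (p-q)^2/q + (p-q)^2/(1-q).
p = 0.55, q = 0.7, p-q = -0.15.
(p-q)^2 = 0.0225.
term1 = 0.0225/0.7 = 0.032143.
term2 = 0.0225/0.3 = 0.075.
chi^2 = 0.032143 + 0.075 = 0.1071

0.1071


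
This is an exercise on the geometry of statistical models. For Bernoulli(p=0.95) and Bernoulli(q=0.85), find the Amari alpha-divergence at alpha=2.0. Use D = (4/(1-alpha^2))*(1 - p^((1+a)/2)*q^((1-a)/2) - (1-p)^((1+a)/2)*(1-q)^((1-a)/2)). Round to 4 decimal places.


Amari alpha-divergence:
D = (4/(1-alpha^2))*(1 - p^((1+a)/2)*q^((1-a)/2) - (1-p)^((1+a)/2)*(1-q)^((1-a)/2)).
alpha = 2.0, p = 0.95, q = 0.85.
e1 = (1+alpha)/2 = 1.5, e2 = (1-alpha)/2 = -0.5.
t1 = p^e1 * q^e2 = 0.95^1.5 * 0.85^-0.5 = 1.004329.
t2 = (1-p)^e1 * (1-q)^e2 = 0.05^1.5 * 0.15^-0.5 = 0.028868.
4/(1-alpha^2) = -1.333333.
D = -1.333333*(1 - 1.004329 - 0.028868) = 0.0443

0.0443


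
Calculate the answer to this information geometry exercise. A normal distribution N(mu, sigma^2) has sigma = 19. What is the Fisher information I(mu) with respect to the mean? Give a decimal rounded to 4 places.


The Fisher information for the mean of a normal distribution is I(mu) = 1/sigma^2.
sigma = 19, so sigma^2 = 361.
I(mu) = 1/361 = 0.0028

0.0028


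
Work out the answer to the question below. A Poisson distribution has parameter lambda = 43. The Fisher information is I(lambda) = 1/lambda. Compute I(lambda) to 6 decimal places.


Fisher information for Poisson: I(lambda) = 1/lambda.
lambda = 43.
I(lambda) = 1/43 = 0.023256

0.023256


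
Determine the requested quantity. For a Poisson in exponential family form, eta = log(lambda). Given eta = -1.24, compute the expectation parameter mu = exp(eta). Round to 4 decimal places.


Expectation parameter for Poisson exponential family:
mu = exp(eta).
eta = -1.24.
mu = exp(-1.24) = 0.2894

0.2894


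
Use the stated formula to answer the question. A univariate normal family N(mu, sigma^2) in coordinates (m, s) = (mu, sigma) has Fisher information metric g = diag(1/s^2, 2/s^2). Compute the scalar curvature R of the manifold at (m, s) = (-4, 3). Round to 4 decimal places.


The metric has the form g = (A dm^2 + B ds^2)/s^2 with A = 1, B = 2.
Substitute u = sqrt(A/B)*m: g = B*(du^2 + ds^2)/s^2, i.e. B times the
Poincare upper half-plane metric, which has constant Gaussian curvature -1.
Scaling a 2D metric by a constant c divides the Gaussian curvature by c,
so K = -1/B = -1/(2) = -0.5000 everywhere (the point (m, s) = (-4, 3) is irrelevant:
the curvature is constant).
Scalar curvature in dimension 2: R = 2K = -2/(2) = -1.0000.

-1.0000


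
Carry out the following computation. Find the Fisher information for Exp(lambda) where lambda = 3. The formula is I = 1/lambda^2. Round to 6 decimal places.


Fisher information for exponential: I(lambda) = 1/lambda^2.
lambda = 3, lambda^2 = 9.
I = 1/9 = 0.111111

0.111111


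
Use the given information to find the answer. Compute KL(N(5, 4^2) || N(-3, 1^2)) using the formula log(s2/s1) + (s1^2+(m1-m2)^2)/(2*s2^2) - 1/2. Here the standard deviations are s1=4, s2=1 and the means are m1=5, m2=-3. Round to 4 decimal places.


KL divergence between normal distributions:
KL = log(s2/s1) + (s1^2 + (m1-m2)^2)/(2*s2^2) - 1/2.
log(1/4) = -1.386294.
(4^2 + (5--3)^2)/(2*1^2) = (16 + 64)/2 = 40.0.
KL = -1.386294 + 40.0 - 0.5 = 38.1137

38.1137


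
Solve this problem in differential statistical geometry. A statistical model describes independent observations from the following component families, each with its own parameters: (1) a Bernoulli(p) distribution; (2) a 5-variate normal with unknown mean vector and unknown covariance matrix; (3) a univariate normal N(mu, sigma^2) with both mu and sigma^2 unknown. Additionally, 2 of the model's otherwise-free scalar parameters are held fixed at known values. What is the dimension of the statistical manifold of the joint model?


The dimension of a statistical manifold equals the number of free
(independent) real parameters of the model. For a product of independent
blocks the parameter counts add.
- Bernoulli (p): 1.
- 5-variate normal: 5 (mean) + 5*6/2 = 15 (symmetric covariance) = 20.
- normal (mu, sigma^2): 2.
Total = 1 + 20 + 2 = 23.
2 parameter(s) fixed at known values: 23 - 2 = 21.
Dimension = 21

21


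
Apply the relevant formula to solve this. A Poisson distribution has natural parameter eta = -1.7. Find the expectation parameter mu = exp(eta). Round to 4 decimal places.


Expectation parameter for Poisson exponential family:
mu = exp(eta).
eta = -1.7.
mu = exp(-1.7) = 0.1827

0.1827


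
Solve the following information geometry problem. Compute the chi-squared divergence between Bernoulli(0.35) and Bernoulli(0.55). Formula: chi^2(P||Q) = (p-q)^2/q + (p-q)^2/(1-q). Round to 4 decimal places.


Chi-squared divergence between Bernoulli distributions:
chi^2 = (p-q)^2/q + (p-q)^2/(1-q).
p = 0.35, q = 0.55, p-q = -0.2.
(p-q)^2 = 0.04.
term1 = 0.04/0.55 = 0.072727.
term2 = 0.04/0.45 = 0.088889.
chi^2 = 0.072727 + 0.088889 = 0.1616

0.1616


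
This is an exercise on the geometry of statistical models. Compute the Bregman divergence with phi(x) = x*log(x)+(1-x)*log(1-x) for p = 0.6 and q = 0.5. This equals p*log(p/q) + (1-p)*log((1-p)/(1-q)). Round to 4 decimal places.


Bregman divergence with negative entropy generator:
D = p*log(p/q) + (1-p)*log((1-p)/(1-q)).
p = 0.6, q = 0.5.
p*log(p/q) = 0.6*log(0.6/0.5) = 0.109393.
(1-p)*log((1-p)/(1-q)) = 0.4*log(0.4/0.5) = -0.089257.
D = 0.109393 + -0.089257 = 0.0201

0.0201


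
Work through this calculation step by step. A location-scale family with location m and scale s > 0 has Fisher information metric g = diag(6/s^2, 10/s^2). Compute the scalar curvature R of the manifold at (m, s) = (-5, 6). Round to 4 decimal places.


The metric has the form g = (A dm^2 + B ds^2)/s^2 with A = 6, B = 10.
Substitute u = sqrt(A/B)*m: g = B*(du^2 + ds^2)/s^2, i.e. B times the
Poincare upper half-plane metric, which has constant Gaussian curvature -1.
Scaling a 2D metric by a constant c divides the Gaussian curvature by c,
so K = -1/B = -1/(10) = -0.1000 everywhere (the point (m, s) = (-5, 6) is irrelevant:
the curvature is constant).
Scalar curvature in dimension 2: R = 2K = -2/(10) = -0.2000.

-0.2000


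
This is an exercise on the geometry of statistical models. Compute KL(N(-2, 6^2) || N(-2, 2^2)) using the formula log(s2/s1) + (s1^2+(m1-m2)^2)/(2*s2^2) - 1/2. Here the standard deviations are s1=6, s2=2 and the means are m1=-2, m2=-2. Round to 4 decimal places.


KL divergence between normal distributions:
KL = log(s2/s1) + (s1^2 + (m1-m2)^2)/(2*s2^2) - 1/2.
log(2/6) = -1.098612.
(6^2 + (-2--2)^2)/(2*2^2) = (36 + 0)/8 = 4.5.
KL = -1.098612 + 4.5 - 0.5 = 2.9014

2.9014


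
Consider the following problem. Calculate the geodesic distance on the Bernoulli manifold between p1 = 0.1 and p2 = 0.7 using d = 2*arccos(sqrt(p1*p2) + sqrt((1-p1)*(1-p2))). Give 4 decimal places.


Geodesic distance on Bernoulli manifold:
d(p1,p2) = 2*arccos(sqrt(p1*p2) + sqrt((1-p1)*(1-p2))).
sqrt(p1*p2) = sqrt(0.1*0.7) = 0.264575.
sqrt((1-p1)*(1-p2)) = sqrt(0.9*0.3) = 0.519615.
arg = 0.264575 + 0.519615 = 0.78419.
d = 2*arccos(0.78419) = 1.3388

1.3388


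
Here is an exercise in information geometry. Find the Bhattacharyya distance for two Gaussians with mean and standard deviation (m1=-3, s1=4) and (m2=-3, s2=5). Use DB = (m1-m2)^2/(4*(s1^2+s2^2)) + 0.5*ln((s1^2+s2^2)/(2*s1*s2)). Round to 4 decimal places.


Bhattacharyya distance between two Gaussians:
DB = (m1-m2)^2/(4*(s1^2+s2^2)) + (1/2)*ln((s1^2+s2^2)/(2*s1*s2)).
(m1-m2)^2 = (0)^2 = 0.
s1^2+s2^2 = 16 + 25 = 41.
term1 = 0/164 = 0.0.
term2 = 0.5*ln(41/40.0) = 0.012346.
DB = 0.0 + 0.012346 = 0.0123

0.0123


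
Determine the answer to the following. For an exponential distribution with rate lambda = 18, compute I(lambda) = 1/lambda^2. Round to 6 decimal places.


Fisher information for exponential: I(lambda) = 1/lambda^2.
lambda = 18, lambda^2 = 324.
I = 1/324 = 0.003086

0.003086


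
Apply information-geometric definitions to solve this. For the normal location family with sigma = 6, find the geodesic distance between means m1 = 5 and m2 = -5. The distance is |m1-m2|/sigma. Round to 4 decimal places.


On the fixed-variance normal subfamily, geodesic distance = |m1-m2|/sigma.
|5 - -5| = 10.
sigma = 6.
d = 10/6 = 1.6667

1.6667


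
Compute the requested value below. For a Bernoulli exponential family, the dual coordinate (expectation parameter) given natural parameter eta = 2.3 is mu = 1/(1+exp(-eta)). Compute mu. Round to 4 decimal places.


Dual coordinate (expectation parameter) for Bernoulli:
mu = 1/(1+exp(-eta)).
eta = 2.3.
exp(-eta) = exp(-2.3) = 0.100259.
mu = 1/(1+0.100259) = 0.9089

0.9089


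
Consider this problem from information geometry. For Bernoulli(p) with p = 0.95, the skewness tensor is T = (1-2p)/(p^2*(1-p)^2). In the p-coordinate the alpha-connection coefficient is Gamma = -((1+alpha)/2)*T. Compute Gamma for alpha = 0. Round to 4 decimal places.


Skewness (Amari-Chentsov) tensor: T = (1-2p)/(p^2*(1-p)^2).
p = 0.95, 1-2p = -0.9, p^2 = 0.9025, (1-p)^2 = 0.0025.
T = -0.9/(0.9025 * 0.0025) = -398.891967.
In the p-coordinate, Gamma^(alpha) = Gamma^(0) - (alpha/2)*T with Gamma^(0) = (1/2)*g'(p) = -T/2,
so Gamma^(alpha) = -((1+alpha)/2)*T.
alpha = 0, -(1+alpha)/2 = -0.5.
Gamma = -0.5 * -398.891967 = 199.4460

199.4460


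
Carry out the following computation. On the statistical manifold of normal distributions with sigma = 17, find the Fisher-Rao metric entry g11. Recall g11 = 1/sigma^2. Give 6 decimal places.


For the 2-parameter normal family, the Fisher metric has:
  g11 = 1/sigma^2, g22 = 2/sigma^2.
sigma = 17, sigma^2 = 289.
g11 = 0.003460

0.003460


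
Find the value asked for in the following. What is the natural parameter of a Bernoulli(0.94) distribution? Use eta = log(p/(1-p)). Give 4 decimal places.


Natural parameter for Bernoulli: eta = log(p/(1-p)).
p = 0.94, 1-p = 0.06.
p/(1-p) = 15.666667.
eta = log(15.666667) = 2.7515

2.7515


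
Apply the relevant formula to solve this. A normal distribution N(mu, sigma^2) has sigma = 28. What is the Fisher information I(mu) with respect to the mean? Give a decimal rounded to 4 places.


The Fisher information for the mean of a normal distribution is I(mu) = 1/sigma^2.
sigma = 28, so sigma^2 = 784.
I(mu) = 1/784 = 0.0013

0.0013


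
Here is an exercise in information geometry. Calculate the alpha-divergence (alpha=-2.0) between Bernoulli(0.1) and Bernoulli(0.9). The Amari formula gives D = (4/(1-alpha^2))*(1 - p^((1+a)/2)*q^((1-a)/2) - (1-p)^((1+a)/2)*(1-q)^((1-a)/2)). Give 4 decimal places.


Amari alpha-divergence:
D = (4/(1-alpha^2))*(1 - p^((1+a)/2)*q^((1-a)/2) - (1-p)^((1+a)/2)*(1-q)^((1-a)/2)).
alpha = -2.0, p = 0.1, q = 0.9.
e1 = (1+alpha)/2 = -0.5, e2 = (1-alpha)/2 = 1.5.
t1 = p^e1 * q^e2 = 0.1^-0.5 * 0.9^1.5 = 2.7.
t2 = (1-p)^e1 * (1-q)^e2 = 0.9^-0.5 * 0.1^1.5 = 0.033333.
4/(1-alpha^2) = -1.333333.
D = -1.333333*(1 - 2.7 - 0.033333) = 2.3111

2.3111


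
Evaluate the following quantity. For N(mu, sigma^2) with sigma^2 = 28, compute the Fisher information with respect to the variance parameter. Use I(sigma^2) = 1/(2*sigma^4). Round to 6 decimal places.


Fisher information for variance: I(sigma^2) = 1/(2*sigma^4).
sigma^2 = 28, so sigma^4 = 784.
I = 1/(2*784) = 1/1568 = 0.000638

0.000638


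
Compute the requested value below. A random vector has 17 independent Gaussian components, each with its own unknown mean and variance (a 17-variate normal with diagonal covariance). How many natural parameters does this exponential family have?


Exponential family dimension calculation:
Each univariate normal has two natural parameters (mu/sigma^2 and -1/(2 sigma^2)).
With 17 independent components, dim = 2 * 17 = 34.

34


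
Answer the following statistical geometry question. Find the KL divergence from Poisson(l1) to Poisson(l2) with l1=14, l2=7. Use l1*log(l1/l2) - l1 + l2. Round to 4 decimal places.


KL divergence for Poisson:
KL = l1*log(l1/l2) - l1 + l2.
l1 = 14, l2 = 7.
log(14/7) = 0.693147.
l1*log(l1/l2) = 14 * 0.693147 = 9.704061.
KL = 9.704061 - 14 + 7 = 2.7041

2.7041


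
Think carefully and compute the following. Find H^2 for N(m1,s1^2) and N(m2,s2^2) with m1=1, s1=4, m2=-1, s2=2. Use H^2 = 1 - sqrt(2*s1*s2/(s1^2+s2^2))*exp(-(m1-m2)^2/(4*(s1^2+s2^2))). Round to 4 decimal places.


Squared Hellinger distance for Gaussians:
H^2 = 1 - sqrt(2*s1*s2/(s1^2+s2^2)) * exp(-(m1-m2)^2/(4*(s1^2+s2^2))).
s1^2 = 16, s2^2 = 4, s1^2+s2^2 = 20.
sqrt(2*4*2/(20)) = 0.894427.
(m1-m2)^2 = (2)^2 = 4.
exp(-4/(4*20)) = exp(-0.05) = 0.951229.
H^2 = 1 - 0.894427*0.951229 = 0.1492

0.1492


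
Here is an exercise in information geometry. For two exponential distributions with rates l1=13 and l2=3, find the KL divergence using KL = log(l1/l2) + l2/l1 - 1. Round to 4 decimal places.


KL divergence for exponential family:
KL = log(l1/l2) + l2/l1 - 1.
log(13/3) = 1.466337.
3/13 = 0.230769.
KL = 1.466337 + 0.230769 - 1 = 0.6971

0.6971


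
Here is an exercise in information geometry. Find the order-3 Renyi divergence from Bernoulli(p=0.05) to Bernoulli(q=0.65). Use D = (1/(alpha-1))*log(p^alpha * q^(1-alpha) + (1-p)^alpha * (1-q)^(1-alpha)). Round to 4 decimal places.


Renyi divergence of order alpha between Bernoulli distributions:
D = (1/(alpha-1))*log(p^alpha * q^(1-alpha) + (1-p)^alpha * (1-q)^(1-alpha)).
alpha = 3, p = 0.05, q = 0.65.
p^alpha * q^(1-alpha) = 0.05^3 * 0.65^-2 = 0.000296.
(1-p)^alpha * (1-q)^(1-alpha) = 0.95^3 * 0.35^-2 = 6.99898.
sum = 0.000296 + 6.99898 = 6.999275.
D = (1/2)*log(6.999275) = 0.9729

0.9729


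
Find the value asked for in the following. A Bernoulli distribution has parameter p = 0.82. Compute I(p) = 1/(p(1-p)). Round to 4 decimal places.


For Bernoulli(p), Fisher information is I(p) = 1/(p*(1-p)).
p = 0.82, 1-p = 0.18.
p*(1-p) = 0.1476.
I(p) = 1/0.1476 = 6.7751

6.7751


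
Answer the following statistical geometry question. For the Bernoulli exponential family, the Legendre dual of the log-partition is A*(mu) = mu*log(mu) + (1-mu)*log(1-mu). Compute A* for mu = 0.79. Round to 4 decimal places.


Legendre transform for Bernoulli:
A*(mu) = mu*log(mu) + (1-mu)*log(1-mu).
mu = 0.79, 1-mu = 0.21.
mu*log(mu) = 0.79*log(0.79) = -0.186221.
(1-mu)*log(1-mu) = 0.21*log(0.21) = -0.327736.
A* = -0.186221 + -0.327736 = -0.5140

-0.5140


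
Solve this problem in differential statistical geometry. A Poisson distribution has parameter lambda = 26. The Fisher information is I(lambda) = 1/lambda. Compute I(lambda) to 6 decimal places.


Fisher information for Poisson: I(lambda) = 1/lambda.
lambda = 26.
I(lambda) = 1/26 = 0.038462

0.038462


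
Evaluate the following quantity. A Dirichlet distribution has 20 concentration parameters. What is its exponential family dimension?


Exponential family dimension calculation:
Dirichlet with 20 components has 20 natural parameters.

20


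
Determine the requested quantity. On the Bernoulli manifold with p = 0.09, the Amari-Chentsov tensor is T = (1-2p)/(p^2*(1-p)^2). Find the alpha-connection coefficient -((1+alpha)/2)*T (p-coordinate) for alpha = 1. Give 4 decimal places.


Skewness (Amari-Chentsov) tensor: T = (1-2p)/(p^2*(1-p)^2).
p = 0.09, 1-2p = 0.82, p^2 = 0.0081, (1-p)^2 = 0.8281.
T = 0.82/(0.0081 * 0.8281) = 122.249206.
In the p-coordinate, Gamma^(alpha) = Gamma^(0) - (alpha/2)*T with Gamma^(0) = (1/2)*g'(p) = -T/2,
so Gamma^(alpha) = -((1+alpha)/2)*T.
alpha = 1, -(1+alpha)/2 = -1.0.
Gamma = -1.0 * 122.249206 = -122.2492

-122.2492


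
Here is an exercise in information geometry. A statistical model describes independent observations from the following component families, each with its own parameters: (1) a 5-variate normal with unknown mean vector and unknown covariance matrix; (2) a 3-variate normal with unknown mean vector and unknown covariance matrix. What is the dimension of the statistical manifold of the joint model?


The dimension of a statistical manifold equals the number of free
(independent) real parameters of the model. For a product of independent
blocks the parameter counts add.
- 5-variate normal: 5 (mean) + 5*6/2 = 15 (symmetric covariance) = 20.
- 3-variate normal: 3 (mean) + 3*4/2 = 6 (symmetric covariance) = 9.
Total = 20 + 9 = 29.
Dimension = 29

29


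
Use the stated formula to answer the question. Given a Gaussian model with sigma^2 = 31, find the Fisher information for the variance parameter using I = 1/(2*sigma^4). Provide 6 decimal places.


Fisher information for variance: I(sigma^2) = 1/(2*sigma^4).
sigma^2 = 31, so sigma^4 = 961.
I = 1/(2*961) = 1/1922 = 0.000520

0.000520


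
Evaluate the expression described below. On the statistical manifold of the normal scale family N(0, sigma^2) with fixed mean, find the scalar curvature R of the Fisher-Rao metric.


This family has a single free parameter, so its statistical manifold
is 1-dimensional. The Riemann curvature tensor of any 1-dimensional
Riemannian manifold vanishes identically, so R = 0.

0


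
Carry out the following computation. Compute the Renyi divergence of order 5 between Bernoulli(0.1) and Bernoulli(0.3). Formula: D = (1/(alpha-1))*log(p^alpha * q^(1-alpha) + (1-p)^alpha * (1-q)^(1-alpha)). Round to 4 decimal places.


Renyi divergence of order alpha between Bernoulli distributions:
D = (1/(alpha-1))*log(p^alpha * q^(1-alpha) + (1-p)^alpha * (1-q)^(1-alpha)).
alpha = 5, p = 0.1, q = 0.3.
p^alpha * q^(1-alpha) = 0.1^5 * 0.3^-4 = 0.001235.
(1-p)^alpha * (1-q)^(1-alpha) = 0.9^5 * 0.7^-4 = 2.45935.
sum = 0.001235 + 2.45935 = 2.460585.
D = (1/4)*log(2.460585) = 0.2251

0.2251


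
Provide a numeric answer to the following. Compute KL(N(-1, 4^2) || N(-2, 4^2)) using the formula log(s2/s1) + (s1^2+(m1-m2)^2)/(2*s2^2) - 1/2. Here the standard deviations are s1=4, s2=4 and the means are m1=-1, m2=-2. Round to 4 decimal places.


KL divergence between normal distributions:
KL = log(s2/s1) + (s1^2 + (m1-m2)^2)/(2*s2^2) - 1/2.
log(4/4) = 0.0.
(4^2 + (-1--2)^2)/(2*4^2) = (16 + 1)/32 = 0.53125.
KL = 0.0 + 0.53125 - 0.5 = 0.0313

0.0313


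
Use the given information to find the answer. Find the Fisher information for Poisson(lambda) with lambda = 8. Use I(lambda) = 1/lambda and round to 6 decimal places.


Fisher information for Poisson: I(lambda) = 1/lambda.
lambda = 8.
I(lambda) = 1/8 = 0.125000

0.125000


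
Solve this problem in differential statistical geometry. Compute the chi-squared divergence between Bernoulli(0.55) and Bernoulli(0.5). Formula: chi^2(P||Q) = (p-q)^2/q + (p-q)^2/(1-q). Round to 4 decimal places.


Chi-squared divergence between Bernoulli distributions:
chi^2 = (p-q)^2/q + (p-q)^2/(1-q).
p = 0.55, q = 0.5, p-q = 0.05.
(p-q)^2 = 0.0025.
term1 = 0.0025/0.5 = 0.005.
term2 = 0.0025/0.5 = 0.005.
chi^2 = 0.005 + 0.005 = 0.0100

0.0100


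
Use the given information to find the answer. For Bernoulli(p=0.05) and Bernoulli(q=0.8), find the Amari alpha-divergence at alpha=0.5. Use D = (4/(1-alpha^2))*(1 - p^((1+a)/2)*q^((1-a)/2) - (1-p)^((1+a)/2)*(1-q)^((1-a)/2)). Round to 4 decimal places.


Amari alpha-divergence:
D = (4/(1-alpha^2))*(1 - p^((1+a)/2)*q^((1-a)/2) - (1-p)^((1+a)/2)*(1-q)^((1-a)/2)).
alpha = 0.5, p = 0.05, q = 0.8.
e1 = (1+alpha)/2 = 0.75, e2 = (1-alpha)/2 = 0.25.
t1 = p^e1 * q^e2 = 0.05^0.75 * 0.8^0.25 = 0.1.
t2 = (1-p)^e1 * (1-q)^e2 = 0.95^0.75 * 0.2^0.25 = 0.643502.
4/(1-alpha^2) = 5.333333.
D = 5.333333*(1 - 0.1 - 0.643502) = 1.3680

1.3680


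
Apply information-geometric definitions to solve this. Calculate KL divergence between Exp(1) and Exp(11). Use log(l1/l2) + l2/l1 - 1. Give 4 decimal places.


KL divergence for exponential family:
KL = log(l1/l2) + l2/l1 - 1.
log(1/11) = -2.397895.
11/1 = 11.0.
KL = -2.397895 + 11.0 - 1 = 7.6021

7.6021


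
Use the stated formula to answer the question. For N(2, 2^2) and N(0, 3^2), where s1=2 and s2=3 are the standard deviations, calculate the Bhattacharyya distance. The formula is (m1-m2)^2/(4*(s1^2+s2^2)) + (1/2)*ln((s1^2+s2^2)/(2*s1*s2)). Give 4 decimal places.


Bhattacharyya distance between two Gaussians:
DB = (m1-m2)^2/(4*(s1^2+s2^2)) + (1/2)*ln((s1^2+s2^2)/(2*s1*s2)).
(m1-m2)^2 = (2)^2 = 4.
s1^2+s2^2 = 4 + 9 = 13.
term1 = 4/52 = 0.076923.
term2 = 0.5*ln(13/12.0) = 0.040021.
DB = 0.076923 + 0.040021 = 0.1169

0.1169


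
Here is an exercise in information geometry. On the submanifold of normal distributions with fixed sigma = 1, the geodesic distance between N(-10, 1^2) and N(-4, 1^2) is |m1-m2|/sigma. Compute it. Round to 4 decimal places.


On the fixed-variance normal subfamily, geodesic distance = |m1-m2|/sigma.
|-10 - -4| = 6.
sigma = 1.
d = 6/1 = 6.0000

6.0000


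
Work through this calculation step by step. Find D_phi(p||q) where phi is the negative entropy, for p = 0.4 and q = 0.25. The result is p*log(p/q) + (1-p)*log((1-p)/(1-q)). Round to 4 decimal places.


Bregman divergence with negative entropy generator:
D = p*log(p/q) + (1-p)*log((1-p)/(1-q)).
p = 0.4, q = 0.25.
p*log(p/q) = 0.4*log(0.4/0.25) = 0.188001.
(1-p)*log((1-p)/(1-q)) = 0.6*log(0.6/0.75) = -0.133886.
D = 0.188001 + -0.133886 = 0.0541

0.0541


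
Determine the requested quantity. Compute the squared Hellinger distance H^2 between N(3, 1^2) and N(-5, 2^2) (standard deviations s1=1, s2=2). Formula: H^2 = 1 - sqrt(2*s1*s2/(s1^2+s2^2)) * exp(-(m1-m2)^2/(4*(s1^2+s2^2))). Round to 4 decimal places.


Squared Hellinger distance for Gaussians:
H^2 = 1 - sqrt(2*s1*s2/(s1^2+s2^2)) * exp(-(m1-m2)^2/(4*(s1^2+s2^2))).
s1^2 = 1, s2^2 = 4, s1^2+s2^2 = 5.
sqrt(2*1*2/(5)) = 0.894427.
(m1-m2)^2 = (8)^2 = 64.
exp(-64/(4*5)) = exp(-3.2) = 0.040762.
H^2 = 1 - 0.894427*0.040762 = 0.9635

0.9635


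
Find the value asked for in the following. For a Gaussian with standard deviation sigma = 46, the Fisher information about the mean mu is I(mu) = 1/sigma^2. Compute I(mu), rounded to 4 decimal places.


The Fisher information for the mean of a normal distribution is I(mu) = 1/sigma^2.
sigma = 46, so sigma^2 = 2116.
I(mu) = 1/2116 = 0.0005

0.0005


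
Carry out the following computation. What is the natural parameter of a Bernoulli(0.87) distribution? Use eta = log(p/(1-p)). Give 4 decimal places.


Natural parameter for Bernoulli: eta = log(p/(1-p)).
p = 0.87, 1-p = 0.13.
p/(1-p) = 6.692308.
eta = log(6.692308) = 1.9010

1.9010


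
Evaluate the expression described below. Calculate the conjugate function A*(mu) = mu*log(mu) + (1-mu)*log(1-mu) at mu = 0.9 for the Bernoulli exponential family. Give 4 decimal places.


Legendre transform for Bernoulli:
A*(mu) = mu*log(mu) + (1-mu)*log(1-mu).
mu = 0.9, 1-mu = 0.1.
mu*log(mu) = 0.9*log(0.9) = -0.094824.
(1-mu)*log(1-mu) = 0.1*log(0.1) = -0.230259.
A* = -0.094824 + -0.230259 = -0.3251

-0.3251


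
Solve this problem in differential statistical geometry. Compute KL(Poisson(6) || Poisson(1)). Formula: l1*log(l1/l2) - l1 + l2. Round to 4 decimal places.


KL divergence for Poisson:
KL = l1*log(l1/l2) - l1 + l2.
l1 = 6, l2 = 1.
log(6/1) = 1.791759.
l1*log(l1/l2) = 6 * 1.791759 = 10.750557.
KL = 10.750557 - 6 + 1 = 5.7506

5.7506


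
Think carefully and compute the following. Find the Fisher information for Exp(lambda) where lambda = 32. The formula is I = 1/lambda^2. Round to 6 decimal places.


Fisher information for exponential: I(lambda) = 1/lambda^2.
lambda = 32, lambda^2 = 1024.
I = 1/1024 = 0.000977

0.000977


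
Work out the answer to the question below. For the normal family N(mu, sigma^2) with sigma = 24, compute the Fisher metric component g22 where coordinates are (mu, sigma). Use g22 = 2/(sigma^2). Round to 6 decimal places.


For the 2-parameter normal family, the Fisher metric has:
  g11 = 1/sigma^2, g22 = 2/sigma^2.
sigma = 24, sigma^2 = 576.
g22 = 0.003472

0.003472


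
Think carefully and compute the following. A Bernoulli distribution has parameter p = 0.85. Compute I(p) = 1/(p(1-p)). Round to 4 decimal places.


For Bernoulli(p), Fisher information is I(p) = 1/(p*(1-p)).
p = 0.85, 1-p = 0.15.
p*(1-p) = 0.1275.
I(p) = 1/0.1275 = 7.8431

7.8431


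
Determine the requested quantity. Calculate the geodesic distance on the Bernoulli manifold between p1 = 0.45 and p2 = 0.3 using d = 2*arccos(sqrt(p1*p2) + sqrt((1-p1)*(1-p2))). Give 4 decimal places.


Geodesic distance on Bernoulli manifold:
d(p1,p2) = 2*arccos(sqrt(p1*p2) + sqrt((1-p1)*(1-p2))).
sqrt(p1*p2) = sqrt(0.45*0.3) = 0.367423.
sqrt((1-p1)*(1-p2)) = sqrt(0.55*0.7) = 0.620484.
arg = 0.367423 + 0.620484 = 0.987907.
d = 2*arccos(0.987907) = 0.3113

0.3113


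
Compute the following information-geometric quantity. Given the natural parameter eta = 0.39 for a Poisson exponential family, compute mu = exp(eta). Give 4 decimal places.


Expectation parameter for Poisson exponential family:
mu = exp(eta).
eta = 0.39.
mu = exp(0.39) = 1.4770

1.4770


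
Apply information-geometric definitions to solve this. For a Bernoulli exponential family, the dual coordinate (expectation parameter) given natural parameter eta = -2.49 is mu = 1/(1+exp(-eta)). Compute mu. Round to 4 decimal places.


Dual coordinate (expectation parameter) for Bernoulli:
mu = 1/(1+exp(-eta)).
eta = -2.49.
exp(-eta) = exp(2.49) = 12.061276.
mu = 1/(1+12.061276) = 0.0766

0.0766


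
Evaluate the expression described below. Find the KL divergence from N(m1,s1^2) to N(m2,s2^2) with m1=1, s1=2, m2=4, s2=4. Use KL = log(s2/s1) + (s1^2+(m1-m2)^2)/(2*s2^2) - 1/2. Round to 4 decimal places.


KL divergence between normal distributions:
KL = log(s2/s1) + (s1^2 + (m1-m2)^2)/(2*s2^2) - 1/2.
log(4/2) = 0.693147.
(2^2 + (1-4)^2)/(2*4^2) = (4 + 9)/32 = 0.40625.
KL = 0.693147 + 0.40625 - 0.5 = 0.5994

0.5994


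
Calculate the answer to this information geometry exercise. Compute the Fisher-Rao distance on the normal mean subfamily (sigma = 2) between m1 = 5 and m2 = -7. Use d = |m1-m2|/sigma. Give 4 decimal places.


On the fixed-variance normal subfamily, geodesic distance = |m1-m2|/sigma.
|5 - -7| = 12.
sigma = 2.
d = 12/2 = 6.0000

6.0000


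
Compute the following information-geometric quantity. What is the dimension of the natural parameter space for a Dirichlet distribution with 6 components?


Exponential family dimension calculation:
Dirichlet with 6 components has 6 natural parameters.

6


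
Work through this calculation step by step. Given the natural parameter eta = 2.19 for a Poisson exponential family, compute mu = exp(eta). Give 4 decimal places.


Expectation parameter for Poisson exponential family:
mu = exp(eta).
eta = 2.19.
mu = exp(2.19) = 8.9352

8.9352


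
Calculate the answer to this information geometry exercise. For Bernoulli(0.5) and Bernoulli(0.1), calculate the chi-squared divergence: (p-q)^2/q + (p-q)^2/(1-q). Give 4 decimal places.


Chi-squared divergence between Bernoulli distributions:
chi^2 = (p-q)^2/q + (p-q)^2/(1-q).
p = 0.5, q = 0.1, p-q = 0.4.
(p-q)^2 = 0.16.
term1 = 0.16/0.1 = 1.6.
term2 = 0.16/0.9 = 0.177778.
chi^2 = 1.6 + 0.177778 = 1.7778

1.7778


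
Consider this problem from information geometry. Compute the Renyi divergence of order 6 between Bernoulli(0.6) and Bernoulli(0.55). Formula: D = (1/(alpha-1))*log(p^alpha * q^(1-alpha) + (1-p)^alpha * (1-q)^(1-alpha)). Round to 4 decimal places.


Renyi divergence of order alpha between Bernoulli distributions:
D = (1/(alpha-1))*log(p^alpha * q^(1-alpha) + (1-p)^alpha * (1-q)^(1-alpha)).
alpha = 6, p = 0.6, q = 0.55.
p^alpha * q^(1-alpha) = 0.6^6 * 0.55^-5 = 0.927031.
(1-p)^alpha * (1-q)^(1-alpha) = 0.4^6 * 0.45^-5 = 0.221972.
sum = 0.927031 + 0.221972 = 1.149002.
D = (1/5)*log(1.149002) = 0.0278

0.0278


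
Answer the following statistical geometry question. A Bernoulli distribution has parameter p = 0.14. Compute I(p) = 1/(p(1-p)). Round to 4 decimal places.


For Bernoulli(p), Fisher information is I(p) = 1/(p*(1-p)).
p = 0.14, 1-p = 0.86.
p*(1-p) = 0.1204.
I(p) = 1/0.1204 = 8.3056

8.3056


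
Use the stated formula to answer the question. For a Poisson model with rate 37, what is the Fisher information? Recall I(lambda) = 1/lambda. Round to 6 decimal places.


Fisher information for Poisson: I(lambda) = 1/lambda.
lambda = 37.
I(lambda) = 1/37 = 0.027027

0.027027


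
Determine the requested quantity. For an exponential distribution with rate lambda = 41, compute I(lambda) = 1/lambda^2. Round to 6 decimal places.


Fisher information for exponential: I(lambda) = 1/lambda^2.
lambda = 41, lambda^2 = 1681.
I = 1/1681 = 0.000595

0.000595


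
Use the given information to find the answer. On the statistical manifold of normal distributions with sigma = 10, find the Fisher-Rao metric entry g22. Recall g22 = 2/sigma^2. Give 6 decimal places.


For the 2-parameter normal family, the Fisher metric has:
  g11 = 1/sigma^2, g22 = 2/sigma^2.
sigma = 10, sigma^2 = 100.
g22 = 0.020000

0.020000


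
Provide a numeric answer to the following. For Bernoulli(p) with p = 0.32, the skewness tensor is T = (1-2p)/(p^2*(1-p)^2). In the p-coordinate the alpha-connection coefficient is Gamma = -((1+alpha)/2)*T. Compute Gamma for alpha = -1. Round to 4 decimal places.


Skewness (Amari-Chentsov) tensor: T = (1-2p)/(p^2*(1-p)^2).
p = 0.32, 1-2p = 0.36, p^2 = 0.1024, (1-p)^2 = 0.4624.
T = 0.36/(0.1024 * 0.4624) = 7.602995.
In the p-coordinate, Gamma^(alpha) = Gamma^(0) - (alpha/2)*T with Gamma^(0) = (1/2)*g'(p) = -T/2,
so Gamma^(alpha) = -((1+alpha)/2)*T.
alpha = -1, -(1+alpha)/2 = 0.0.
Gamma = 0.0 * 7.602995 = 0.0000

0.0000


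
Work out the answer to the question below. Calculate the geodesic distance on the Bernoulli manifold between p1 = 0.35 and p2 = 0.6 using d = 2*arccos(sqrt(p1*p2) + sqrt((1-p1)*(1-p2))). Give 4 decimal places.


Geodesic distance on Bernoulli manifold:
d(p1,p2) = 2*arccos(sqrt(p1*p2) + sqrt((1-p1)*(1-p2))).
sqrt(p1*p2) = sqrt(0.35*0.6) = 0.458258.
sqrt((1-p1)*(1-p2)) = sqrt(0.65*0.4) = 0.509902.
arg = 0.458258 + 0.509902 = 0.96816.
d = 2*arccos(0.96816) = 0.5061

0.5061


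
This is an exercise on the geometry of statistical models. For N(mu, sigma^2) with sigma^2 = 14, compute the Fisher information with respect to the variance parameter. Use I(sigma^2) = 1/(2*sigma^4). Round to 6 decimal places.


Fisher information for variance: I(sigma^2) = 1/(2*sigma^4).
sigma^2 = 14, so sigma^4 = 196.
I = 1/(2*196) = 1/392 = 0.002551

0.002551


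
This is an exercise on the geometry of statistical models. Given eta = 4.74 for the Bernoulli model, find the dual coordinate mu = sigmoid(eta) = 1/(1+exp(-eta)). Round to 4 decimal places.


Dual coordinate (expectation parameter) for Bernoulli:
mu = 1/(1+exp(-eta)).
eta = 4.74.
exp(-eta) = exp(-4.74) = 0.008739.
mu = 1/(1+0.008739) = 0.9913

0.9913


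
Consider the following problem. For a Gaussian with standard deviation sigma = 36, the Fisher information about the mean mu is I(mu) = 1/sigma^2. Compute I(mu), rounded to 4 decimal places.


The Fisher information for the mean of a normal distribution is I(mu) = 1/sigma^2.
sigma = 36, so sigma^2 = 1296.
I(mu) = 1/1296 = 0.0008

0.0008


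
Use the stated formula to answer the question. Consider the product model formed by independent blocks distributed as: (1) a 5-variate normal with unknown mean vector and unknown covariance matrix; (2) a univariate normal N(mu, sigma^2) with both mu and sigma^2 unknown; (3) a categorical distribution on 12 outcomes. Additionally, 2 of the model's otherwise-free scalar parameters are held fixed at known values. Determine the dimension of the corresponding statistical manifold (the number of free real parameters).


The dimension of a statistical manifold equals the number of free
(independent) real parameters of the model. For a product of independent
blocks the parameter counts add.
- 5-variate normal: 5 (mean) + 5*6/2 = 15 (symmetric covariance) = 20.
- normal (mu, sigma^2): 2.
- categorical on 12 outcomes (probabilities sum to 1): 12-1 = 11.
Total = 20 + 2 + 11 = 33.
2 parameter(s) fixed at known values: 33 - 2 = 31.
Dimension = 31

31


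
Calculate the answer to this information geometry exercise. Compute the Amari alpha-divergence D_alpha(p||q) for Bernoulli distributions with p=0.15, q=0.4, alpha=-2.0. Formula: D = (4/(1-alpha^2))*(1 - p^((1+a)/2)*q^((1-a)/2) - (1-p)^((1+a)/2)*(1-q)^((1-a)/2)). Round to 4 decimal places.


Amari alpha-divergence:
D = (4/(1-alpha^2))*(1 - p^((1+a)/2)*q^((1-a)/2) - (1-p)^((1+a)/2)*(1-q)^((1-a)/2)).
alpha = -2.0, p = 0.15, q = 0.4.
e1 = (1+alpha)/2 = -0.5, e2 = (1-alpha)/2 = 1.5.
t1 = p^e1 * q^e2 = 0.15^-0.5 * 0.4^1.5 = 0.653197.
t2 = (1-p)^e1 * (1-q)^e2 = 0.85^-0.5 * 0.6^1.5 = 0.504101.
4/(1-alpha^2) = -1.333333.
D = -1.333333*(1 - 0.653197 - 0.504101) = 0.2097

0.2097


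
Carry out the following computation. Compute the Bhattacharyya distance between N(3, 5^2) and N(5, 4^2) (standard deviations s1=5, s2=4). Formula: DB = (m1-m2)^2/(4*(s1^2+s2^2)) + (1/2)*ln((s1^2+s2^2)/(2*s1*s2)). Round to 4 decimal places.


Bhattacharyya distance between two Gaussians:
DB = (m1-m2)^2/(4*(s1^2+s2^2)) + (1/2)*ln((s1^2+s2^2)/(2*s1*s2)).
(m1-m2)^2 = (-2)^2 = 4.
s1^2+s2^2 = 25 + 16 = 41.
term1 = 4/164 = 0.02439.
term2 = 0.5*ln(41/40.0) = 0.012346.
DB = 0.02439 + 0.012346 = 0.0367

0.0367


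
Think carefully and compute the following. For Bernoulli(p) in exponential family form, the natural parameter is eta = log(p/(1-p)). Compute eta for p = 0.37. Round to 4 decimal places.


Natural parameter for Bernoulli: eta = log(p/(1-p)).
p = 0.37, 1-p = 0.63.
p/(1-p) = 0.587302.
eta = log(0.587302) = -0.5322

-0.5322


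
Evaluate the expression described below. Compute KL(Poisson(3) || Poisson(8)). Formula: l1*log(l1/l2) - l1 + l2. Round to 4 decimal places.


KL divergence for Poisson:
KL = l1*log(l1/l2) - l1 + l2.
l1 = 3, l2 = 8.
log(3/8) = -0.980829.
l1*log(l1/l2) = 3 * -0.980829 = -2.942488.
KL = -2.942488 - 3 + 8 = 2.0575

2.0575


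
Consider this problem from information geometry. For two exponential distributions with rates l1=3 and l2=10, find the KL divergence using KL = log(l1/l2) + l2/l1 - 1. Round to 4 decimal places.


KL divergence for exponential family:
KL = log(l1/l2) + l2/l1 - 1.
log(3/10) = -1.203973.
10/3 = 3.333333.
KL = -1.203973 + 3.333333 - 1 = 1.1294

1.1294


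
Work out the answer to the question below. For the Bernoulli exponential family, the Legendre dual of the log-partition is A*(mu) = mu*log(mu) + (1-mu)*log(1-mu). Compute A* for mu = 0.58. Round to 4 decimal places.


Legendre transform for Bernoulli:
A*(mu) = mu*log(mu) + (1-mu)*log(1-mu).
mu = 0.58, 1-mu = 0.42.
mu*log(mu) = 0.58*log(0.58) = -0.315942.
(1-mu)*log(1-mu) = 0.42*log(0.42) = -0.36435.
A* = -0.315942 + -0.36435 = -0.6803

-0.6803


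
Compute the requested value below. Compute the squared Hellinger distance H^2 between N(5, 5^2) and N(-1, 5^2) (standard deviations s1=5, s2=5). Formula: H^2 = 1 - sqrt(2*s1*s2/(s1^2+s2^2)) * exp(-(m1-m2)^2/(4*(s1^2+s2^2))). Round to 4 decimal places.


Squared Hellinger distance for Gaussians:
H^2 = 1 - sqrt(2*s1*s2/(s1^2+s2^2)) * exp(-(m1-m2)^2/(4*(s1^2+s2^2))).
s1^2 = 25, s2^2 = 25, s1^2+s2^2 = 50.
sqrt(2*5*5/(50)) = 1.0.
(m1-m2)^2 = (6)^2 = 36.
exp(-36/(4*50)) = exp(-0.18) = 0.83527.
H^2 = 1 - 1.0*0.83527 = 0.1647

0.1647


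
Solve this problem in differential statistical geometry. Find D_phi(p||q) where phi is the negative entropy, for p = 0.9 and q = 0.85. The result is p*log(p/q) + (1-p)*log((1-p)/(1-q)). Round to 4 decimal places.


Bregman divergence with negative entropy generator:
D = p*log(p/q) + (1-p)*log((1-p)/(1-q)).
p = 0.9, q = 0.85.
p*log(p/q) = 0.9*log(0.9/0.85) = 0.051443.
(1-p)*log((1-p)/(1-q)) = 0.1*log(0.1/0.15) = -0.040547.
D = 0.051443 + -0.040547 = 0.0109

0.0109


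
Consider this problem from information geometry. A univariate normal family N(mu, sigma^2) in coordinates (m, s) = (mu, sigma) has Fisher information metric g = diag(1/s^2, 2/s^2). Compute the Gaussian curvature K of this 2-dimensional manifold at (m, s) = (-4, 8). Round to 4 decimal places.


The metric has the form g = (A dm^2 + B ds^2)/s^2 with A = 1, B = 2.
Substitute u = sqrt(A/B)*m: g = B*(du^2 + ds^2)/s^2, i.e. B times the
Poincare upper half-plane metric, which has constant Gaussian curvature -1.
Scaling a 2D metric by a constant c divides the Gaussian curvature by c,
so K = -1/B = -1/(2) = -0.5000 everywhere (the point (m, s) = (-4, 8) is irrelevant:
the curvature is constant).
The requested Gaussian curvature is K = -0.5000.

-0.5000


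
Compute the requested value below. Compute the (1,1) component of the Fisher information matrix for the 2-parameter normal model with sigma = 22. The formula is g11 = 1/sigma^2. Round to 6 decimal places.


For the 2-parameter normal family, the Fisher metric has:
  g11 = 1/sigma^2, g22 = 2/sigma^2.
sigma = 22, sigma^2 = 484.
g11 = 0.002066

0.002066


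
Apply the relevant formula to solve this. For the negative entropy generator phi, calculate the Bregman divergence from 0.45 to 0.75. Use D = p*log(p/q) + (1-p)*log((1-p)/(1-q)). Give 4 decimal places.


Bregman divergence with negative entropy generator:
D = p*log(p/q) + (1-p)*log((1-p)/(1-q)).
p = 0.45, q = 0.75.
p*log(p/q) = 0.45*log(0.45/0.75) = -0.229872.
(1-p)*log((1-p)/(1-q)) = 0.55*log(0.55/0.25) = 0.433652.
D = -0.229872 + 0.433652 = 0.2038

0.2038


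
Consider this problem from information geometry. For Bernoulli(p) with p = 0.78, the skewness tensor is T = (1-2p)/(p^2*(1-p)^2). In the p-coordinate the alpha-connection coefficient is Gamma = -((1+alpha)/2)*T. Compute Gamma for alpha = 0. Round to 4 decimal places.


Skewness (Amari-Chentsov) tensor: T = (1-2p)/(p^2*(1-p)^2).
p = 0.78, 1-2p = -0.56, p^2 = 0.6084, (1-p)^2 = 0.0484.
T = -0.56/(0.6084 * 0.0484) = -19.017502.
In the p-coordinate, Gamma^(alpha) = Gamma^(0) - (alpha/2)*T with Gamma^(0) = (1/2)*g'(p) = -T/2,
so Gamma^(alpha) = -((1+alpha)/2)*T.
alpha = 0, -(1+alpha)/2 = -0.5.
Gamma = -0.5 * -19.017502 = 9.5088

9.5088


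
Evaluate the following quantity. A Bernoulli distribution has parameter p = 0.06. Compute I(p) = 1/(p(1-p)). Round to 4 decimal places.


For Bernoulli(p), Fisher information is I(p) = 1/(p*(1-p)).
p = 0.06, 1-p = 0.94.
p*(1-p) = 0.0564.
I(p) = 1/0.0564 = 17.7305

17.7305


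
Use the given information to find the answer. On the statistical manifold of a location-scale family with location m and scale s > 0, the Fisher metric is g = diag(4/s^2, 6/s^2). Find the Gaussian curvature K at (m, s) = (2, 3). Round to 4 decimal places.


The metric has the form g = (A dm^2 + B ds^2)/s^2 with A = 4, B = 6.
Substitute u = sqrt(A/B)*m: g = B*(du^2 + ds^2)/s^2, i.e. B times the
Poincare upper half-plane metric, which has constant Gaussian curvature -1.
Scaling a 2D metric by a constant c divides the Gaussian curvature by c,
so K = -1/B = -1/(6) = -0.1667 everywhere (the point (m, s) = (2, 3) is irrelevant:
the curvature is constant).
The requested Gaussian curvature is K = -0.1667.

-0.1667


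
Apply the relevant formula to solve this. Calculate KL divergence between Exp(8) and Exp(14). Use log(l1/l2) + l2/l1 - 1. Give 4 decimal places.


KL divergence for exponential family:
KL = log(l1/l2) + l2/l1 - 1.
log(8/14) = -0.559616.
14/8 = 1.75.
KL = -0.559616 + 1.75 - 1 = 0.1904

0.1904


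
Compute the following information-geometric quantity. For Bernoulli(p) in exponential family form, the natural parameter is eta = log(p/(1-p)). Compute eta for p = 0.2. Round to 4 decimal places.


Natural parameter for Bernoulli: eta = log(p/(1-p)).
p = 0.2, 1-p = 0.8.
p/(1-p) = 0.25.
eta = log(0.25) = -1.3863

-1.3863
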